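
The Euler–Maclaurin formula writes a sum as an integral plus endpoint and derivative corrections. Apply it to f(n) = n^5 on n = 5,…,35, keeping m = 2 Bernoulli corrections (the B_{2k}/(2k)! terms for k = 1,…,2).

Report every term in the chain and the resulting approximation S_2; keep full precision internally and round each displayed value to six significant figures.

S_2 ≈ 3.33262e+08

The integral term ∫_5^35 x^5 dx = 3.06375e+08.
Endpoint term: (f(5) + f(35))/2 = (3125.00 + 5.25219e+07)/2 = 2.62625e+07.
Integral + boundary = 3.32638e+08.
Order-1 term: 1/12 · (7.50312e+06 − 3125.00) = 625000.
Running total after k=1: 3.33262e+08.
Order-2 term: −1/720 · (73500.0 − 1500.00) = -100.000.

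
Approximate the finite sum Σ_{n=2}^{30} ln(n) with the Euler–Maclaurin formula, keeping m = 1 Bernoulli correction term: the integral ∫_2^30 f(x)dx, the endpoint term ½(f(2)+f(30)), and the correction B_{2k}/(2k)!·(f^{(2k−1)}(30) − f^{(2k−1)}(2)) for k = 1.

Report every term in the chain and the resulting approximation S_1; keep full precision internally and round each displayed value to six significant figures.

∫_2^30 ln(x) dx evaluates to 72.6496.
Boundary: ½(f(2) + f(30)) = ½(0.693147 + 3.40120) = 2.04717.
Running total after boundary: 74.6968.
Order-1 term: 1/12 · (0.0333333 − 0.500000) = -0.0388889.

S_1 ≈ 74.6579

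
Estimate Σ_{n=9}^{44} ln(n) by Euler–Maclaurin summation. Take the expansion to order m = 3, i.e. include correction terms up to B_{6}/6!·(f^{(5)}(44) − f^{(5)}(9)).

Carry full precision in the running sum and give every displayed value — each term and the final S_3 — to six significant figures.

The integral term ∫_9^44 ln(x) dx = 111.729.
½[f(9) + f(44)] = ½[2.19722 + 3.78419] = 2.99071.
Integral + boundary = 114.720.
k=1: B_{2}/(2)! × [f^{(1)}(44) − f^{(1)}(9)] = 1/12 × (0.0227273 − 0.111111) = -0.00736532.
After k=1: 114.713.
k=2: B_{4}/(4)! × [f^{(3)}(44) − f^{(3)}(9)] = −1/720 × (2.34786e-05 − 0.00274348) = 3.77779e-06.
After k=2: 114.713.
k=3: B_{6}/(6)! × [f^{(5)}(44) − f^{(5)}(9)] = 1/30240 × (1.45528e-07 − 0.000406442) = -1.34357e-08.

S_3 ≈ 114.713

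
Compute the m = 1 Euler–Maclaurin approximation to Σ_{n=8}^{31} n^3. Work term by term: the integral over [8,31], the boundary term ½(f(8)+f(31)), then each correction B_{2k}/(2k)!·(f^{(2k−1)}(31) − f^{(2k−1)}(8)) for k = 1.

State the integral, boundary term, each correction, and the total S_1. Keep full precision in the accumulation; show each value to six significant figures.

S_1 ≈ 245232

∫_8^31 x^3 dx evaluates to 229856.
½[f(8) + f(31)] = ½[512.000 + 29791.0] = 15151.5.
So far: 245008.
k=1: B_{2}/(2)! × [f^{(1)}(31) − f^{(1)}(8)] = 1/12 × (2883.00 − 192.000) = 224.250.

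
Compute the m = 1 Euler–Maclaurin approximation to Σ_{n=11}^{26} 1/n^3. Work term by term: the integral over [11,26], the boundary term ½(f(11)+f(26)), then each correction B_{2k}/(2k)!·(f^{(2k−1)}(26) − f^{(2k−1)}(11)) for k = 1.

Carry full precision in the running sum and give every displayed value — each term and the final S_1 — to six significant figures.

Integral: ∫_11^26 1/x^3 dx = 0.00339259.
Endpoint term: (f(11) + f(26))/2 = (0.000751315 + 5.68958e-05)/2 = 0.000404105.
So far: 0.00379669.
k=1: B_{2}/(2)! × [f^{(1)}(26) − f^{(1)}(11)] = 1/12 × (-6.56490e-06 − (-0.000204904)) = 1.65283e-05.

S_1 ≈ 0.00381322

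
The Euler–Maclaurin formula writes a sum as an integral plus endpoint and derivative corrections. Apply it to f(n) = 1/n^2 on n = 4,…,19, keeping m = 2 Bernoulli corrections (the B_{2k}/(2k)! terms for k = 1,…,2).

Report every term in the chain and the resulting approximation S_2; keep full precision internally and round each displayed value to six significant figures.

S_2 ≈ 0.232551

Integral: ∫_4^19 1/x^2 dx = 0.197368.
Endpoint term: (f(4) + f(19))/2 = (0.0625000 + 0.00277008)/2 = 0.0326350.
Integral + boundary = 0.230003.
Order-1 term: 1/12 · (-0.000291588 − (-0.0312500)) = 0.00257987.
Partial sum through k=1: 0.232583.
Order-2 term: −1/720 · (-9.69267e-06 − (-0.0234375)) = -3.25386e-05.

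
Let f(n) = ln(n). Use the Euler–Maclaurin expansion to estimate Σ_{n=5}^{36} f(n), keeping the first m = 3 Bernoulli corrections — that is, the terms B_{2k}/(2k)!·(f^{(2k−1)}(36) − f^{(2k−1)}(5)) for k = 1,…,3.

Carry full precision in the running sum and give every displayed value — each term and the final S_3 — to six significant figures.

S_3 ≈ 92.5416

Integral: ∫_5^36 ln(x) dx = 89.9595.
Endpoint term: (f(5) + f(36))/2 = (1.60944 + 3.58352)/2 = 2.59648.
Running total after boundary: 92.5560.
k=1: B_{2}/(2)! × [f^{(1)}(36) − f^{(1)}(5)] = 1/12 × (0.0277778 − 0.200000) = -0.0143519.
After k=1: 92.5416.
k=2: B_{4}/(4)! × [f^{(3)}(36) − f^{(3)}(5)] = −1/720 × (4.28669e-05 − 0.0160000) = 2.21627e-05.
After k=2: 92.5416.
k=3: B_{6}/(6)! × [f^{(5)}(36) − f^{(5)}(5)] = 1/30240 × (3.96916e-07 − 0.00768000) = -2.53955e-07.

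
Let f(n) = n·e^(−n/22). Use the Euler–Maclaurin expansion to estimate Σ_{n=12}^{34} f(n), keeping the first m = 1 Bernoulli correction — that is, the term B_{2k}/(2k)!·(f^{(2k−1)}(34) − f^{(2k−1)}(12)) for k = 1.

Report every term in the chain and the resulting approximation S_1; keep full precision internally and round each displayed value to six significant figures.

S_1 ≈ 177.914

The integral term ∫_12^34 x·e^(−x/22) dx = 170.844.
Endpoint term: (f(12) + f(34))/2 = (6.95494 + 7.24931)/2 = 7.10212.
So far: 177.946.
Order-1 term: 1/12 · (-0.116299 − 0.263445) = -0.0316453.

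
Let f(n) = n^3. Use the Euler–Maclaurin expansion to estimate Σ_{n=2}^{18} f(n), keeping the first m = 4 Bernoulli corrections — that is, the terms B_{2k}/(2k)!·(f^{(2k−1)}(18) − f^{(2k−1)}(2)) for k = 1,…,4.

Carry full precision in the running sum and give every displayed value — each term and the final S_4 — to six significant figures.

S_4 ≈ 29240.0

The integral term ∫_2^18 x^3 dx = 26240.0.
½[f(2) + f(18)] = ½[8.00000 + 5832.00] = 2920.00.
Running total after boundary: 29160.0.
Correction k=1: B_{2}/2! · (f^{(1)}(18) − f^{(1)}(2)) = 1/12 · (972.000 − 12.0000) = 80.0000.
Running total after k=1: 29240.0.
Correction k=2: B_{4}/4! · (f^{(3)}(18) − f^{(3)}(2)) = −1/720 · (6.00000 − 6.00000) = 0.00000.
Running total after k=2: 29240.0.
Correction k=3: B_{6}/6! · (f^{(5)}(18) − f^{(5)}(2)) = 1/30240 · (0.00000 − 0.00000) = 0.00000.
Running total after k=3: 29240.0.
Correction k=4: B_{8}/8! · (f^{(7)}(18) − f^{(7)}(2)) = −1/1209600 · (0.00000 − 0.00000) = 0.00000.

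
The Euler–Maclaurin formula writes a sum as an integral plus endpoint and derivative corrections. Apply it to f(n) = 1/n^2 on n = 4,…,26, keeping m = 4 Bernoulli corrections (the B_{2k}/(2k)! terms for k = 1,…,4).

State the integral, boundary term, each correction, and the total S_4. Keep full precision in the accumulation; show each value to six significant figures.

∫_4^26 1/x^2 dx evaluates to 0.211538.
Endpoint term: (f(4) + f(26))/2 = (0.0625000 + 0.00147929)/2 = 0.0319896.
Integral + boundary = 0.243528.
k=1: B_{2}/(2)! × [f^{(1)}(26) − f^{(1)}(4)] = 1/12 × (-0.000113792 − (-0.0312500)) = 0.00259468.
Partial sum through k=1: 0.246123.
k=2: B_{4}/(4)! × [f^{(3)}(26) − f^{(3)}(4)] = −1/720 × (-2.01997e-06 − (-0.0234375)) = -3.25493e-05.
Partial sum through k=2: 0.246090.
k=3: B_{6}/(6)! × [f^{(5)}(26) − f^{(5)}(4)] = 1/30240 × (-8.96436e-08 − (-0.0439453)) = 1.45322e-06.
Partial sum through k=3: 0.246092.
k=4: B_{8}/(8)! × [f^{(7)}(26) − f^{(7)}(4)] = −1/1209600 × (-7.42609e-09 − (-0.153809)) = -1.27157e-07.

S_4 ≈ 0.246092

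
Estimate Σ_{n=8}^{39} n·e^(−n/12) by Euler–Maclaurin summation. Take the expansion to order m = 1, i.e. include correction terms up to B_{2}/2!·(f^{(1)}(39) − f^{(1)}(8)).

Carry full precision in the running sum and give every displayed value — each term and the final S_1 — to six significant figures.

S_1 ≈ 102.279

The integral term ∫_8^39 x·e^(−x/12) dx = 99.4903.
½[f(8) + f(39)] = ½[4.10734 + 1.51219] = 2.80977.
Running total after boundary: 102.300.
Order-1 term: 1/12 · (-0.0872420 − 0.171139) = -0.0215318.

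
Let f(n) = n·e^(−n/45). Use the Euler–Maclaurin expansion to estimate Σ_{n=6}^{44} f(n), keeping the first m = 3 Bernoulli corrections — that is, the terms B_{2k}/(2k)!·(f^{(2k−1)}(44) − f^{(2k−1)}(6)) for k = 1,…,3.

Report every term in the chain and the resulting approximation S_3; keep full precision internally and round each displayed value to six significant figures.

The integral term ∫_6^44 x·e^(−x/45) dx = 502.058.
Boundary: ½(f(6) + f(44)) = ½(5.25104 + 16.5504) = 10.9007.
So far: 512.959.
Order-1 term: 1/12 · (0.00835880 − 0.758484) = -0.0625104.
After k=1: 512.896.
Order-2 term: −1/720 · (0.000375630 − 0.00123893) = 1.19903e-06.
After k=2: 512.896.
Order-3 term: 1/30240 · (3.68954e-07 − 1.03867e-06) = -2.21465e-11.

S_3 ≈ 512.896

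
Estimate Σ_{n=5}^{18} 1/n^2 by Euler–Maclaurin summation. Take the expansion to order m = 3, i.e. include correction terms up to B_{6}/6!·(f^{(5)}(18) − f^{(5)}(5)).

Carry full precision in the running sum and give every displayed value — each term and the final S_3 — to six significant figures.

S_3 ≈ 0.167282

Integral: ∫_5^18 1/x^2 dx = 0.144444.
Boundary: ½(f(5) + f(18)) = ½(0.0400000 + 0.00308642) = 0.0215432.
So far: 0.165988.
Correction k=1: B_{2}/2! · (f^{(1)}(18) − f^{(1)}(5)) = 1/12 · (-0.000342936 − (-0.0160000)) = 0.00130476.
Running total after k=1: 0.167292.
Correction k=2: B_{4}/4! · (f^{(3)}(18) − f^{(3)}(5)) = −1/720 · (-1.27013e-05 − (-0.00768000)) = -1.06490e-05.
Running total after k=2: 0.167282.
Correction k=3: B_{6}/6! · (f^{(5)}(18) − f^{(5)}(5)) = 1/30240 · (-1.17605e-06 − (-0.00921600)) = 3.04723e-07.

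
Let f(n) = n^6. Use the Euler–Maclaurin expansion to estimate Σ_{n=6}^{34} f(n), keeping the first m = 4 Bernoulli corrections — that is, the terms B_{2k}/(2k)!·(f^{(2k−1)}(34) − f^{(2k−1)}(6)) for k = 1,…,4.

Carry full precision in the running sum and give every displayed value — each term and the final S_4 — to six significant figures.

∫_6^34 x^6 dx evaluates to 7.50330e+09.
½[f(6) + f(34)] = ½[46656.0 + 1.54480e+09] = 7.72426e+08.
Integral + boundary = 8.27572e+09.
k=1: B_{2}/(2)! × [f^{(1)}(34) − f^{(1)}(6)] = 1/12 × (2.72613e+08 − 46656.0) = 2.27138e+07.
Running total after k=1: 8.29844e+09.
k=2: B_{4}/(4)! × [f^{(3)}(34) − f^{(3)}(6)] = −1/720 × (4.71648e+06 − 25920.0) = -6514.67.
Running total after k=2: 8.29843e+09.
k=3: B_{6}/(6)! × [f^{(5)}(34) − f^{(5)}(6)] = 1/30240 × (24480.0 − 4320.00) = 0.666667.
Running total after k=3: 8.29843e+09.
k=4: B_{8}/(8)! × [f^{(7)}(34) − f^{(7)}(6)] = −1/1209600 × (0.00000 − 0.00000) = 0.00000.

S_4 ≈ 8.29843e+09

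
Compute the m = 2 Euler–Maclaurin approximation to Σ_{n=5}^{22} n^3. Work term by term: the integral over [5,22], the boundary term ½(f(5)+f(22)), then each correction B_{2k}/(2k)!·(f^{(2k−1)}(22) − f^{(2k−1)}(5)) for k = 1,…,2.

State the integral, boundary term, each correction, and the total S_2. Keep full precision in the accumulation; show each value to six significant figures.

S_2 ≈ 63909.0

The integral term ∫_5^22 x^3 dx = 58407.8.
Boundary: ½(f(5) + f(22)) = ½(125.000 + 10648.0) = 5386.50.
Running total after boundary: 63794.2.
k=1: B_{2}/(2)! × [f^{(1)}(22) − f^{(1)}(5)] = 1/12 × (1452.00 − 75.0000) = 114.750.
After k=1: 63909.0.
k=2: B_{4}/(4)! × [f^{(3)}(22) − f^{(3)}(5)] = −1/720 × (6.00000 − 6.00000) = 0.00000.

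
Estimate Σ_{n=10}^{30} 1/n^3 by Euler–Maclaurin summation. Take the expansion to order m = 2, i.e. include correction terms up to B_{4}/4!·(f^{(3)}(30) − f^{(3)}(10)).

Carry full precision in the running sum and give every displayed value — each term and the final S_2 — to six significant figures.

S_2 ≈ 0.00498757

The integral term ∫_10^30 1/x^3 dx = 0.00444444.
Endpoint term: (f(10) + f(30))/2 = (0.00100000 + 3.70370e-05)/2 = 0.000518519.
So far: 0.00496296.
Order-1 term: 1/12 · (-3.70370e-06 − (-0.000300000)) = 2.46914e-05.
Partial sum through k=1: 0.00498765.
Order-2 term: −1/720 · (-8.23045e-08 − (-6.00000e-05)) = -8.32190e-08.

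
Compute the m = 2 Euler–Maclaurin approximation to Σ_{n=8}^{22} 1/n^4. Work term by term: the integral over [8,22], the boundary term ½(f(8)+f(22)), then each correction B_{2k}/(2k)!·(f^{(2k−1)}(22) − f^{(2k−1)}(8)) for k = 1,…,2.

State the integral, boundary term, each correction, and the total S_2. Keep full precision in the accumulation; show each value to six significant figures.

∫_8^22 1/x^4 dx evaluates to 0.000619737.
½[f(8) + f(22)] = ½[0.000244141 + 4.26883e-06] = 0.000124205.
Integral + boundary = 0.000743942.
Correction k=1: B_{2}/2! · (f^{(1)}(22) − f^{(1)}(8)) = 1/12 · (-7.76152e-07 − (-0.000122070)) = 1.01078e-05.
After k=1: 0.000754049.
Correction k=2: B_{4}/4! · (f^{(3)}(22) − f^{(3)}(8)) = −1/720 · (-4.81086e-08 − (-5.72205e-05)) = -7.94060e-08.

S_2 ≈ 0.000753970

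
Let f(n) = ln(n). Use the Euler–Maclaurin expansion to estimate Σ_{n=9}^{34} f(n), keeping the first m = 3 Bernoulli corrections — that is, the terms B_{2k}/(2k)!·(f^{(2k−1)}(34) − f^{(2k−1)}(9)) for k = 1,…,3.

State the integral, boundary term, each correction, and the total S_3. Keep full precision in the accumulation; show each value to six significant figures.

S_3 ≈ 77.9762

∫_9^34 ln(x) dx evaluates to 75.1212.
Boundary: ½(f(9) + f(34)) = ½(2.19722 + 3.52636) = 2.86179.
So far: 77.9830.
k=1: B_{2}/(2)! × [f^{(1)}(34) − f^{(1)}(9)] = 1/12 × (0.0294118 − 0.111111) = -0.00680828.
Partial sum through k=1: 77.9762.
k=2: B_{4}/(4)! × [f^{(3)}(34) − f^{(3)}(9)] = −1/720 × (5.08854e-05 − 0.00274348) = 3.73972e-06.
Partial sum through k=2: 77.9762.
k=3: B_{6}/(6)! × [f^{(5)}(34) − f^{(5)}(9)] = 1/30240 × (5.28222e-07 − 0.000406442) = -1.34231e-08.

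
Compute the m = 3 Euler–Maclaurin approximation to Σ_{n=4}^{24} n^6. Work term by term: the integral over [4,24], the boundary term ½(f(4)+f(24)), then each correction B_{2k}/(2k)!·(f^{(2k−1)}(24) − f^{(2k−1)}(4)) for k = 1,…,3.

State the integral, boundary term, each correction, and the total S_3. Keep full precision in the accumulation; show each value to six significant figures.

S_3 ≈ 7.54740e+08

∫_4^24 x^6 dx evaluates to 6.55208e+08.
Boundary: ½(f(4) + f(24)) = ½(4096.00 + 1.91103e+08) = 9.55535e+07.
So far: 7.50761e+08.
k=1: B_{2}/(2)! × [f^{(1)}(24) − f^{(1)}(4)] = 1/12 × (4.77757e+07 − 6144.00) = 3.98080e+06.
After k=1: 7.54742e+08.
k=2: B_{4}/(4)! × [f^{(3)}(24) − f^{(3)}(4)] = −1/720 × (1.65888e+06 − 7680.00) = -2293.33.
After k=2: 7.54740e+08.
k=3: B_{6}/(6)! × [f^{(5)}(24) − f^{(5)}(4)] = 1/30240 × (17280.0 − 2880.00) = 0.476190.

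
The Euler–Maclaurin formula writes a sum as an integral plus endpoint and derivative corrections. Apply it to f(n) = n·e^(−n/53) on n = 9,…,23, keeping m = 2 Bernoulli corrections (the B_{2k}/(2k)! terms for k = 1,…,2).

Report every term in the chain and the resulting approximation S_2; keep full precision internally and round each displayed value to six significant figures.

S_2 ≈ 174.137

The integral term ∫_9^23 x·e^(−x/53) dx = 162.917.
Endpoint term: (f(9) + f(23))/2 = (7.59442 + 14.9025)/2 = 11.2485.
Integral + boundary = 174.165.
Correction k=1: B_{2}/2! · (f^{(1)}(23) − f^{(1)}(9)) = 1/12 · (0.366757 − 0.700533) = -0.0278147.
Running total after k=1: 174.137.
Correction k=2: B_{4}/4! · (f^{(3)}(23) − f^{(3)}(9)) = −1/720 · (0.000591894 − 0.000850189) = 3.58743e-07.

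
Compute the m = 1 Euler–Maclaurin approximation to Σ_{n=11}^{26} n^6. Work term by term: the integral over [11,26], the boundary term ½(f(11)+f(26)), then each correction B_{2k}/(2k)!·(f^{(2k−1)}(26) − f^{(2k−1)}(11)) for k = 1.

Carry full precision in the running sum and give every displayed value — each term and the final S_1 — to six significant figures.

Integral: ∫_11^26 x^6 dx = 1.14462e+09.
Endpoint term: (f(11) + f(26))/2 = (1.77156e+06 + 3.08916e+08)/2 = 1.55344e+08.
So far: 1.29996e+09.
Correction k=1: B_{2}/2! · (f^{(1)}(26) − f^{(1)}(11)) = 1/12 · (7.12883e+07 − 966306) = 5.86016e+06.

S_1 ≈ 1.30582e+09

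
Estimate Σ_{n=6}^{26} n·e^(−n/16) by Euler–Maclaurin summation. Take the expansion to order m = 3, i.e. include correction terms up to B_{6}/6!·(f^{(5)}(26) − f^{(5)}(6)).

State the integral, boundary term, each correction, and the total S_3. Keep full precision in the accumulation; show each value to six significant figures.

S_3 ≈ 114.177

∫_6^26 x·e^(−x/16) dx evaluates to 109.601.
½[f(6) + f(26)] = ½[4.12374 + 5.11970] = 4.62172.
So far: 114.223.
k=1: B_{2}/(2)! × [f^{(1)}(26) − f^{(1)}(6)] = 1/12 × (-0.123070 − 0.429556) = -0.0460521.
Partial sum through k=1: 114.177.
k=2: B_{4}/(4)! × [f^{(3)}(26) − f^{(3)}(6)] = −1/720 × (0.00105763 − 0.00704740) = 8.31912e-06.
Partial sum through k=2: 114.177.
k=3: B_{6}/(6)! × [f^{(5)}(26) − f^{(5)}(6)] = 1/30240 × (1.01406e-05 − 4.85033e-05) = -1.26861e-09.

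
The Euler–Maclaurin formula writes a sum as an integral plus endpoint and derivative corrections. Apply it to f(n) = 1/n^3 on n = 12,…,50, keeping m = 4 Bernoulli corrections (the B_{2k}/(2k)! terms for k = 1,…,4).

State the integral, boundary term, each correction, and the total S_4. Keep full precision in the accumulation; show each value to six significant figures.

The integral term ∫_12^50 1/x^3 dx = 0.00327222.
½[f(12) + f(50)] = ½[0.000578704 + 8.00000e-06] = 0.000293352.
Integral + boundary = 0.00356557.
Order-1 term: 1/12 · (-4.80000e-07 − (-0.000144676)) = 1.20163e-05.
After k=1: 0.00357759.
Order-2 term: −1/720 · (-3.84000e-09 − (-2.00939e-05)) = -2.79028e-08.
After k=2: 0.00357756.
Order-3 term: 1/30240 · (-6.45120e-11 − (-5.86071e-06)) = 1.93805e-10.
After k=3: 0.00357756.
Order-4 term: −1/1209600 · (-1.85795e-12 − (-2.93036e-06)) = -2.42258e-12.

S_4 ≈ 0.00357756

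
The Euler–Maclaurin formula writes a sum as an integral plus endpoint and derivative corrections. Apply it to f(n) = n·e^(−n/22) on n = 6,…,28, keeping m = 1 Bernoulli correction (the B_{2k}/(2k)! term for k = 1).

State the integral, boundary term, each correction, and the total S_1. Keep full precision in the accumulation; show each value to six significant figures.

The integral term ∫_6^28 x·e^(−x/22) dx = 160.888.
Boundary: ½(f(6) + f(28)) = ½(4.56780 + 7.84187) = 6.20484.
So far: 167.092.
Correction k=1: B_{2}/2! · (f^{(1)}(28) − f^{(1)}(6)) = 1/12 · (-0.0763818 − 0.553673) = -0.0525046.

S_1 ≈ 167.040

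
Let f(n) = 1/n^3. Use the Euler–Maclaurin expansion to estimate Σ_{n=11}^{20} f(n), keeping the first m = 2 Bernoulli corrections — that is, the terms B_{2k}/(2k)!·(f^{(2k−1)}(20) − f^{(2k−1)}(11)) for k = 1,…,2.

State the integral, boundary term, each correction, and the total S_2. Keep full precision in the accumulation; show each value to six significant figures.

Integral: ∫_11^20 1/x^3 dx = 0.00288223.
Boundary: ½(f(11) + f(20)) = ½(0.000751315 + 0.000125000) = 0.000438157.
So far: 0.00332039.
k=1: B_{2}/(2)! × [f^{(1)}(20) − f^{(1)}(11)] = 1/12 × (-1.87500e-05 − (-0.000204904)) = 1.55128e-05.
After k=1: 0.00333590.
k=2: B_{4}/(4)! × [f^{(3)}(20) − f^{(3)}(11)] = −1/720 × (-9.37500e-07 − (-3.38684e-05)) = -4.57374e-08.

S_2 ≈ 0.00333586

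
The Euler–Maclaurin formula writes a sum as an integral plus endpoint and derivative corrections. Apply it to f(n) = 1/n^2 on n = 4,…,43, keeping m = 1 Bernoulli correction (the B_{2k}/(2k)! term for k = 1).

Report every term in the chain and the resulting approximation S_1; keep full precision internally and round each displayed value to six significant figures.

Integral: ∫_4^43 1/x^2 dx = 0.226744.
Endpoint term: (f(4) + f(43))/2 = (0.0625000 + 0.000540833)/2 = 0.0315204.
So far: 0.258265.
k=1: B_{2}/(2)! × [f^{(1)}(43) − f^{(1)}(4)] = 1/12 × (-2.51550e-05 − (-0.0312500)) = 0.00260207.

S_1 ≈ 0.260867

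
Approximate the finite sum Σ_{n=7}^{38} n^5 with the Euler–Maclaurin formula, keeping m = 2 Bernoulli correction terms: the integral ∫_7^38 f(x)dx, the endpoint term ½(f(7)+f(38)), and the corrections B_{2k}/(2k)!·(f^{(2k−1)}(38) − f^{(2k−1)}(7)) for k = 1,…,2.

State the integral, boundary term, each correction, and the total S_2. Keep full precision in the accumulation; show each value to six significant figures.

S_2 ≈ 5.42297e+08

∫_7^38 x^5 dx evaluates to 5.01803e+08.
½[f(7) + f(38)] = ½[16807.0 + 7.92352e+07] = 3.96260e+07.
Integral + boundary = 5.41429e+08.
k=1: B_{2}/(2)! × [f^{(1)}(38) − f^{(1)}(7)] = 1/12 × (1.04257e+07 − 12005.0) = 867806.
Running total after k=1: 5.42297e+08.
k=2: B_{4}/(4)! × [f^{(3)}(38) − f^{(3)}(7)] = −1/720 × (86640.0 − 2940.00) = -116.250.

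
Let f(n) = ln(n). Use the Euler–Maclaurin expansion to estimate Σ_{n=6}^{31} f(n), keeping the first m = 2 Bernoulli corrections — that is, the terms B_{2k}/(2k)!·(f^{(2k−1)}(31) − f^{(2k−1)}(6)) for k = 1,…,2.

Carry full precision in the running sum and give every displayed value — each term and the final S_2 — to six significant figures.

The integral term ∫_6^31 ln(x) dx = 70.7030.
Boundary: ½(f(6) + f(31)) = ½(1.79176 + 3.43399) = 2.61287.
Running total after boundary: 73.3159.
k=1: B_{2}/(2)! × [f^{(1)}(31) − f^{(1)}(6)] = 1/12 × (0.0322581 − 0.166667) = -0.0112007.
After k=1: 73.3047.
k=2: B_{4}/(4)! × [f^{(3)}(31) − f^{(3)}(6)] = −1/720 × (6.71344e-05 − 0.00925926) = 1.27668e-05.

S_2 ≈ 73.3047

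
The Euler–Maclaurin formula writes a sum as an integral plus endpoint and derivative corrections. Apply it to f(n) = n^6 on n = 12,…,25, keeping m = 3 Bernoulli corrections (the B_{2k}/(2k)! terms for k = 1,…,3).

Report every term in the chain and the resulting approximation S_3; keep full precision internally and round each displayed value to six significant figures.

S_3 ≈ 9.95131e+08

∫_12^25 x^6 dx evaluates to 8.66812e+08.
Boundary: ½(f(12) + f(25)) = ½(2.98598e+06 + 2.44141e+08) = 1.23563e+08.
So far: 9.90375e+08.
Correction k=1: B_{2}/2! · (f^{(1)}(25) − f^{(1)}(12)) = 1/12 · (5.85938e+07 − 1.49299e+06) = 4.75840e+06.
Partial sum through k=1: 9.95134e+08.
Correction k=2: B_{4}/4! · (f^{(3)}(25) − f^{(3)}(12)) = −1/720 · (1.87500e+06 − 207360) = -2316.17.
Partial sum through k=2: 9.95131e+08.
Correction k=3: B_{6}/6! · (f^{(5)}(25) − f^{(5)}(12)) = 1/30240 · (18000.0 − 8640.00) = 0.309524.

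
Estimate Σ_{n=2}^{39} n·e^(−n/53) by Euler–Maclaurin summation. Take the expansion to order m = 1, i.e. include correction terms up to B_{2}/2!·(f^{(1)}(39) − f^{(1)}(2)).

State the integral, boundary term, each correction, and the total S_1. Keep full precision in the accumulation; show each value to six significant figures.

∫_2^39 x·e^(−x/53) dx evaluates to 470.965.
Boundary: ½(f(2) + f(39)) = ½(1.92593 + 18.6848) = 10.3054.
Running total after boundary: 481.271.
Correction k=1: B_{2}/2! · (f^{(1)}(39) − f^{(1)}(2)) = 1/12 · (0.126554 − 0.926629) = -0.0666729.

S_1 ≈ 481.204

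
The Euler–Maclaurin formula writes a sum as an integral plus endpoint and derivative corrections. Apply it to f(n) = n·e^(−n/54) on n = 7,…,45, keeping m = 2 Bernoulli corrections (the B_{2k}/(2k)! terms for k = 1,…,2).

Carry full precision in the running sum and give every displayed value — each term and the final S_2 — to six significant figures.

Integral: ∫_7^45 x·e^(−x/54) dx = 570.156.
½[f(7) + f(45)] = ½[6.14894 + 19.5569] = 12.8529.
Integral + boundary = 583.009.
k=1: B_{2}/(2)! × [f^{(1)}(45) − f^{(1)}(7)] = 1/12 × (0.0724330 − 0.764551) = -0.0576765.
After k=1: 582.951.
k=2: B_{4}/(4)! × [f^{(3)}(45) − f^{(3)}(7)] = −1/720 × (0.000322918 − 0.000864675) = 7.52440e-07.

S_2 ≈ 582.951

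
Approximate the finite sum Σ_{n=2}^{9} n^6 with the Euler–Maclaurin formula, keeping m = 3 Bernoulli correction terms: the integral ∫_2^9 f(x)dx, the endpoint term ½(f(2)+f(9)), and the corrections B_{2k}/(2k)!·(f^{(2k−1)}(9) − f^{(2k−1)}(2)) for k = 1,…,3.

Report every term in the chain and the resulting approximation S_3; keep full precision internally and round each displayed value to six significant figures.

Integral: ∫_2^9 x^6 dx = 683263.
Endpoint term: (f(2) + f(9))/2 = (64.0000 + 531441)/2 = 265752.
Integral + boundary = 949016.
k=1: B_{2}/(2)! × [f^{(1)}(9) − f^{(1)}(2)] = 1/12 × (354294 − 192.000) = 29508.5.
After k=1: 978524.
k=2: B_{4}/(4)! × [f^{(3)}(9) − f^{(3)}(2)] = −1/720 × (87480.0 − 960.000) = -120.167.
After k=2: 978404.
k=3: B_{6}/(6)! × [f^{(5)}(9) − f^{(5)}(2)] = 1/30240 × (6480.00 − 1440.00) = 0.166667.

S_3 ≈ 978404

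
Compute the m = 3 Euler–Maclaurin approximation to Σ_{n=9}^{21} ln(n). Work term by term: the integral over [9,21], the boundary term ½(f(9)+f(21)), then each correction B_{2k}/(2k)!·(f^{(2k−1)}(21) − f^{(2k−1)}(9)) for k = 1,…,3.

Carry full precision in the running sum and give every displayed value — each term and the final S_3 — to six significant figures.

Integral: ∫_9^21 ln(x) dx = 32.1599.
Endpoint term: (f(9) + f(21))/2 = (2.19722 + 3.04452)/2 = 2.62087.
So far: 34.7808.
Correction k=1: B_{2}/2! · (f^{(1)}(21) − f^{(1)}(9)) = 1/12 · (0.0476190 − 0.111111) = -0.00529101.
Partial sum through k=1: 34.7755.
Correction k=2: B_{4}/4! · (f^{(3)}(21) − f^{(3)}(9)) = −1/720 · (0.000215959 − 0.00274348) = 3.51045e-06.
Partial sum through k=2: 34.7755.
Correction k=3: B_{6}/6! · (f^{(5)}(21) − f^{(5)}(9)) = 1/30240 · (5.87645e-06 − 0.000406442) = -1.32462e-08.

S_3 ≈ 34.7755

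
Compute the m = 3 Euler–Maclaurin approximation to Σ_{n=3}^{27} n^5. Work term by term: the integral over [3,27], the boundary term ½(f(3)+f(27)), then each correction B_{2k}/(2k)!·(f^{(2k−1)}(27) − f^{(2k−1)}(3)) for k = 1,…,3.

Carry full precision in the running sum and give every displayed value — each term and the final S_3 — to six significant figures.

S_3 ≈ 7.19659e+07

Integral: ∫_3^27 x^5 dx = 6.45700e+07.
½[f(3) + f(27)] = ½[243.000 + 1.43489e+07] = 7.17458e+06.
Integral + boundary = 7.17445e+07.
Order-1 term: 1/12 · (2.65720e+06 − 405.000) = 221400.
Partial sum through k=1: 7.19659e+07.
Order-2 term: −1/720 · (43740.0 − 540.000) = -60.0000.
Partial sum through k=2: 7.19659e+07.
Order-3 term: 1/30240 · (120.000 − 120.000) = 0.00000.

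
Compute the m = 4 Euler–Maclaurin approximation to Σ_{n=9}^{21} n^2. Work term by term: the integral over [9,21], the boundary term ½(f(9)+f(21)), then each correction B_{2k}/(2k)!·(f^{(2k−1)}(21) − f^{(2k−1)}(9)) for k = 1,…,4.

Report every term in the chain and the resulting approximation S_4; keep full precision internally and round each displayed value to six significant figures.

S_4 ≈ 3107.00

The integral term ∫_9^21 x^2 dx = 2844.00.
Boundary: ½(f(9) + f(21)) = ½(81.0000 + 441.000) = 261.000.
So far: 3105.00.
Correction k=1: B_{2}/2! · (f^{(1)}(21) − f^{(1)}(9)) = 1/12 · (42.0000 − 18.0000) = 2.00000.
Partial sum through k=1: 3107.00.
Correction k=2: B_{4}/4! · (f^{(3)}(21) − f^{(3)}(9)) = −1/720 · (0.00000 − 0.00000) = 0.00000.
Partial sum through k=2: 3107.00.
Correction k=3: B_{6}/6! · (f^{(5)}(21) − f^{(5)}(9)) = 1/30240 · (0.00000 − 0.00000) = 0.00000.
Partial sum through k=3: 3107.00.
Correction k=4: B_{8}/8! · (f^{(7)}(21) − f^{(7)}(9)) = −1/1209600 · (0.00000 − 0.00000) = 0.00000.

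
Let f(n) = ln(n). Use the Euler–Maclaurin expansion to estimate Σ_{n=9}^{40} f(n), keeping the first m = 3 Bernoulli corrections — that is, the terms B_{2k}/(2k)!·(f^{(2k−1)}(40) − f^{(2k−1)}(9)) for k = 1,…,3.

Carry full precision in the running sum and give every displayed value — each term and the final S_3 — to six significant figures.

S_3 ≈ 99.7160

∫_9^40 ln(x) dx evaluates to 96.7802.
Boundary: ½(f(9) + f(40)) = ½(2.19722 + 3.68888) = 2.94305.
So far: 99.7232.
Order-1 term: 1/12 · (0.0250000 − 0.111111) = -0.00717593.
Partial sum through k=1: 99.7160.
Order-2 term: −1/720 · (3.12500e-05 − 0.00274348) = 3.76699e-06.
Partial sum through k=2: 99.7160.
Order-3 term: 1/30240 · (2.34375e-07 − 0.000406442) = -1.34328e-08.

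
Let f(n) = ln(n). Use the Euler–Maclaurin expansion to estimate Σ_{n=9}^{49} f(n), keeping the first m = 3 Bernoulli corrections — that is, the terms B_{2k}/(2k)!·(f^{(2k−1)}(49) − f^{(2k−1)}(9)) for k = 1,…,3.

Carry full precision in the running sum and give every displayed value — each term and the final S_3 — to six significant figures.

S_3 ≈ 133.961

Integral: ∫_9^49 ln(x) dx = 130.924.
½[f(9) + f(49)] = ½[2.19722 + 3.89182] = 3.04452.
Integral + boundary = 133.969.
Correction k=1: B_{2}/2! · (f^{(1)}(49) − f^{(1)}(9)) = 1/12 · (0.0204082 − 0.111111) = -0.00755858.
Running total after k=1: 133.961.
Correction k=2: B_{4}/4! · (f^{(3)}(49) − f^{(3)}(9)) = −1/720 · (1.69997e-05 − 0.00274348) = 3.78678e-06.
Running total after k=2: 133.961.
Correction k=3: B_{6}/6! · (f^{(5)}(49) − f^{(5)}(9)) = 1/30240 · (8.49632e-08 − 0.000406442) = -1.34377e-08.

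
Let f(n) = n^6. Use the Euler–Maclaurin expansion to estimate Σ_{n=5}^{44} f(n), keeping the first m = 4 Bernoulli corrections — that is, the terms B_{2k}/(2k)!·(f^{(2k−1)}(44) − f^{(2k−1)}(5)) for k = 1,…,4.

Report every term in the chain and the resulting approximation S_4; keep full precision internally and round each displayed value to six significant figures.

Integral: ∫_5^44 x^6 dx = 4.56111e+10.
½[f(5) + f(44)] = ½[15625.0 + 7.25631e+09] = 3.62816e+09.
Running total after boundary: 4.92393e+10.
Correction k=1: B_{2}/2! · (f^{(1)}(44) − f^{(1)}(5)) = 1/12 · (9.89497e+08 − 18750.0) = 8.24565e+07.
Running total after k=1: 4.93217e+10.
Correction k=2: B_{4}/4! · (f^{(3)}(44) − f^{(3)}(5)) = −1/720 · (1.02221e+07 − 15000.0) = -14176.5.
Running total after k=2: 4.93217e+10.
Correction k=3: B_{6}/6! · (f^{(5)}(44) − f^{(5)}(5)) = 1/30240 · (31680.0 − 3600.00) = 0.928571.
Running total after k=3: 4.93217e+10.
Correction k=4: B_{8}/8! · (f^{(7)}(44) − f^{(7)}(5)) = −1/1209600 · (0.00000 − 0.00000) = 0.00000.

S_4 ≈ 4.93217e+10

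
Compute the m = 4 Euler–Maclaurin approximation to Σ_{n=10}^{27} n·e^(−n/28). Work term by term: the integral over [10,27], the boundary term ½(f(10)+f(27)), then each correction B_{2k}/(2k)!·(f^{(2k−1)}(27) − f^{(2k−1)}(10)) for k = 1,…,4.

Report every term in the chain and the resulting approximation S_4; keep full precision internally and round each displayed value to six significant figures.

S_4 ≈ 165.927

The integral term ∫_10^27 x·e^(−x/28) dx = 157.318.
½[f(10) + f(27)] = ½[6.99673 + 10.2939] = 8.64531.
Integral + boundary = 165.964.
Order-1 term: 1/12 · (0.0136163 − 0.449789) = -0.0363478.
After k=1: 165.927.
Order-2 term: −1/720 · (0.000989958 − 0.00235859) = 1.90088e-06.
After k=2: 165.927.
Order-3 term: 1/30240 · (2.50325e-06 − 5.28504e-06) = -9.19903e-11.
After k=3: 165.927.
Order-4 term: −1/1209600 · (4.77525e-09 − 9.64498e-09) = 4.02590e-15.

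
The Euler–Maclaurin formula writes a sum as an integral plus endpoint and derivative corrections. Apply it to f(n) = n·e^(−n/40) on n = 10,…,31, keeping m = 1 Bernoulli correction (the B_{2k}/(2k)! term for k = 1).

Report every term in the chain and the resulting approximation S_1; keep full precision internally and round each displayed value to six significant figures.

∫_10^31 x·e^(−x/40) dx evaluates to 249.203.
Endpoint term: (f(10) + f(31))/2 = (7.78801 + 14.2818)/2 = 11.0349.
Integral + boundary = 260.238.
Correction k=1: B_{2}/2! · (f^{(1)}(31) − f^{(1)}(10)) = 1/12 · (0.103658 − 0.584101) = -0.0400369.

S_1 ≈ 260.198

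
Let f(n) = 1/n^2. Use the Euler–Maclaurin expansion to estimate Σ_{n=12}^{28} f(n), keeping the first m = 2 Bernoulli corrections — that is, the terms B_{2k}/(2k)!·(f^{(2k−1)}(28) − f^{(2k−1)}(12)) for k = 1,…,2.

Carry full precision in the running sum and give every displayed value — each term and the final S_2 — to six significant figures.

S_2 ≈ 0.0518178

The integral term ∫_12^28 1/x^2 dx = 0.0476190.
Endpoint term: (f(12) + f(28))/2 = (0.00694444 + 0.00127551)/2 = 0.00410998.
Integral + boundary = 0.0517290.
k=1: B_{2}/(2)! × [f^{(1)}(28) − f^{(1)}(12)] = 1/12 × (-9.11079e-05 − (-0.00115741)) = 8.88583e-05.
Partial sum through k=1: 0.0518179.
k=2: B_{4}/(4)! × [f^{(3)}(28) − f^{(3)}(12)] = −1/720 × (-1.39451e-06 − (-9.64506e-05)) = -1.32022e-07.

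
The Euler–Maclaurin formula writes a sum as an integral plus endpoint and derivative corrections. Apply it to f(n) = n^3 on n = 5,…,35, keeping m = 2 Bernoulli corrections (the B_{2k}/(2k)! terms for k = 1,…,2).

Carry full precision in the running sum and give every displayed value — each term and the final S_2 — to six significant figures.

S_2 ≈ 396800

Integral: ∫_5^35 x^3 dx = 375000.
½[f(5) + f(35)] = ½[125.000 + 42875.0] = 21500.0.
Integral + boundary = 396500.
k=1: B_{2}/(2)! × [f^{(1)}(35) − f^{(1)}(5)] = 1/12 × (3675.00 − 75.0000) = 300.000.
Partial sum through k=1: 396800.
k=2: B_{4}/(4)! × [f^{(3)}(35) − f^{(3)}(5)] = −1/720 × (6.00000 − 6.00000) = 0.00000.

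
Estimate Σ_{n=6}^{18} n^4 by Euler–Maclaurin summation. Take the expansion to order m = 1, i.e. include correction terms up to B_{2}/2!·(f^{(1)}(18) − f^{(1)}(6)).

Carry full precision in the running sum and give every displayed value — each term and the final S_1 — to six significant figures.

S_1 ≈ 431366

Integral: ∫_6^18 x^4 dx = 376358.
Endpoint term: (f(6) + f(18))/2 = (1296.00 + 104976)/2 = 53136.0.
So far: 429494.
Order-1 term: 1/12 · (23328.0 − 864.000) = 1872.00.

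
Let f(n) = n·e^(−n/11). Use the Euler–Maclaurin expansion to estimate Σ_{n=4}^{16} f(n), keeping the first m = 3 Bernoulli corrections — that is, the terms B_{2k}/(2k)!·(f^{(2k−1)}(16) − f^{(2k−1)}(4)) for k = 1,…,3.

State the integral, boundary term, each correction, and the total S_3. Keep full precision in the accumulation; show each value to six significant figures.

S_3 ≈ 48.5600

Integral: ∫_4^16 x·e^(−x/11) dx = 45.3473.
½[f(4) + f(16)] = ½[2.78058 + 3.73610] = 3.25834.
Running total after boundary: 48.6057.
k=1: B_{2}/(2)! × [f^{(1)}(16) − f^{(1)}(4)] = 1/12 × (-0.106139 − 0.442364) = -0.0457086.
After k=1: 48.5600.
k=2: B_{4}/(4)! × [f^{(3)}(16) − f^{(3)}(4)] = −1/720 × (0.00298243 − 0.0151459) = 1.68937e-05.
After k=2: 48.5600.
k=3: B_{6}/(6)! × [f^{(5)}(16) − f^{(5)}(4)] = 1/30240 × (5.65458e-05 − 0.000220131) = -5.40957e-09.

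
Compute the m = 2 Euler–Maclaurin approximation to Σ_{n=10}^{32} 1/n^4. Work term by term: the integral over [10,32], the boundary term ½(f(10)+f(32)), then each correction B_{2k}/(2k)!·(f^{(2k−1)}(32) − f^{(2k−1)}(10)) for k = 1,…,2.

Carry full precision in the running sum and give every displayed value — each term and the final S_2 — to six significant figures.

S_2 ≈ 0.000376944

Integral: ∫_10^32 1/x^4 dx = 0.000323161.
½[f(10) + f(32)] = ½[0.000100000 + 9.53674e-07] = 5.04768e-05.
Integral + boundary = 0.000373638.
Correction k=1: B_{2}/2! · (f^{(1)}(32) − f^{(1)}(10)) = 1/12 · (-1.19209e-07 − (-4.00000e-05)) = 3.32340e-06.
After k=1: 0.000376961.
Correction k=2: B_{4}/4! · (f^{(3)}(32) − f^{(3)}(10)) = −1/720 · (-3.49246e-09 − (-1.20000e-05)) = -1.66618e-08.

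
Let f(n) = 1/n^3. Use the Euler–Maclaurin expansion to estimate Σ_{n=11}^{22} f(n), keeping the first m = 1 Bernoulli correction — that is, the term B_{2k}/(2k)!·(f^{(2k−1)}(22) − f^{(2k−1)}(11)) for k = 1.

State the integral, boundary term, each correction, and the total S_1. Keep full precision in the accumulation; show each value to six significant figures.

S_1 ≈ 0.00353780

∫_11^22 1/x^3 dx evaluates to 0.00309917.
½[f(11) + f(22)] = ½[0.000751315 + 9.39144e-05] = 0.000422615.
So far: 0.00352179.
k=1: B_{2}/(2)! × [f^{(1)}(22) − f^{(1)}(11)] = 1/12 × (-1.28065e-05 − (-0.000204904)) = 1.60081e-05.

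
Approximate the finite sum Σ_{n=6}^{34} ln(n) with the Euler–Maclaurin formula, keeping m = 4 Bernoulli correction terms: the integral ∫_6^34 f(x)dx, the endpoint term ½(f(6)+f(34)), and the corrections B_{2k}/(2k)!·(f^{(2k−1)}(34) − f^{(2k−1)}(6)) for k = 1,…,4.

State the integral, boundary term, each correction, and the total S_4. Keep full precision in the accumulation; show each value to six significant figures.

Integral: ∫_6^34 ln(x) dx = 81.1457.
½[f(6) + f(34)] = ½[1.79176 + 3.52636] = 2.65906.
So far: 83.8048.
Correction k=1: B_{2}/2! · (f^{(1)}(34) − f^{(1)}(6)) = 1/12 · (0.0294118 − 0.166667) = -0.0114379.
Running total after k=1: 83.7933.
Correction k=2: B_{4}/4! · (f^{(3)}(34) − f^{(3)}(6)) = −1/720 · (5.08854e-05 − 0.00925926) = 1.27894e-05.
Running total after k=2: 83.7933.
Correction k=3: B_{6}/6! · (f^{(5)}(34) − f^{(5)}(6)) = 1/30240 · (5.28222e-07 − 0.00308642) = -1.02047e-07.
Running total after k=3: 83.7933.
Correction k=4: B_{8}/8! · (f^{(7)}(34) − f^{(7)}(6)) = −1/1209600 · (1.37082e-08 − 0.00257202) = 2.12633e-09.

S_4 ≈ 83.7933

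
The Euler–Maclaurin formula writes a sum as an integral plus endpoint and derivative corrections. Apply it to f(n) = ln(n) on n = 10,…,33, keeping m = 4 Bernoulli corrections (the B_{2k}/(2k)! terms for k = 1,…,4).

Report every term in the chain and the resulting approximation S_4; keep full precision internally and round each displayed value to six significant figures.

Integral: ∫_10^33 ln(x) dx = 69.3589.
½[f(10) + f(33)] = ½[2.30259 + 3.49651] = 2.89955.
Running total after boundary: 72.2584.
Order-1 term: 1/12 · (0.0303030 − 0.100000) = -0.00580808.
After k=1: 72.2526.
Order-2 term: −1/720 · (5.56529e-05 − 0.00200000) = 2.70048e-06.
After k=2: 72.2526.
Order-3 term: 1/30240 · (6.13256e-07 − 0.000240000) = -7.91623e-09.
After k=3: 72.2526.
Order-4 term: −1/1209600 · (1.68941e-08 − 7.20000e-05) = 5.95098e-11.

S_4 ≈ 72.2526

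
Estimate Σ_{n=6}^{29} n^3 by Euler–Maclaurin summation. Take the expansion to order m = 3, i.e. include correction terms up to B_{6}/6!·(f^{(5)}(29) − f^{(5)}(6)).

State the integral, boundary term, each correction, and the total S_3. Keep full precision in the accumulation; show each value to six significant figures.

S_3 ≈ 189000

The integral term ∫_6^29 x^3 dx = 176496.
½[f(6) + f(29)] = ½[216.000 + 24389.0] = 12302.5.
So far: 188799.
Correction k=1: B_{2}/2! · (f^{(1)}(29) − f^{(1)}(6)) = 1/12 · (2523.00 − 108.000) = 201.250.
Partial sum through k=1: 189000.
Correction k=2: B_{4}/4! · (f^{(3)}(29) − f^{(3)}(6)) = −1/720 · (6.00000 − 6.00000) = 0.00000.
Partial sum through k=2: 189000.
Correction k=3: B_{6}/6! · (f^{(5)}(29) − f^{(5)}(6)) = 1/30240 · (0.00000 − 0.00000) = 0.00000.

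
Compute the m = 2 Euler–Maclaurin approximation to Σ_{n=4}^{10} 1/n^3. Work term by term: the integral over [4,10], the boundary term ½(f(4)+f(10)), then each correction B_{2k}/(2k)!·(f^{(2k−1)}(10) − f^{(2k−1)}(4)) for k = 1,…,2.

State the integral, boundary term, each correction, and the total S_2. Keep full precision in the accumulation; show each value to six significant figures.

∫_4^10 1/x^3 dx evaluates to 0.0262500.
Boundary: ½(f(4) + f(10)) = ½(0.0156250 + 0.00100000) = 0.00831250.
Integral + boundary = 0.0345625.
Order-1 term: 1/12 · (-0.000300000 − (-0.0117188)) = 0.000951563.
After k=1: 0.0355141.
Order-2 term: −1/720 · (-6.00000e-05 − (-0.0146484)) = -2.02617e-05.

S_2 ≈ 0.0354938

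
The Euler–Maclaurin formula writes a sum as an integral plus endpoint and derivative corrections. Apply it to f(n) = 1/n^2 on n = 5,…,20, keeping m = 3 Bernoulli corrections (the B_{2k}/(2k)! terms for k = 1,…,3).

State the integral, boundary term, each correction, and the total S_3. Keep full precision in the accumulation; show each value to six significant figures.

Integral: ∫_5^20 1/x^2 dx = 0.150000.
Boundary: ½(f(5) + f(20)) = ½(0.0400000 + 0.00250000) = 0.0212500.
So far: 0.171250.
Correction k=1: B_{2}/2! · (f^{(1)}(20) − f^{(1)}(5)) = 1/12 · (-0.000250000 − (-0.0160000)) = 0.00131250.
Running total after k=1: 0.172562.
Correction k=2: B_{4}/4! · (f^{(3)}(20) − f^{(3)}(5)) = −1/720 · (-7.50000e-06 − (-0.00768000)) = -1.06562e-05.
Running total after k=2: 0.172552.
Correction k=3: B_{6}/6! · (f^{(5)}(20) − f^{(5)}(5)) = 1/30240 · (-5.62500e-07 − (-0.00921600)) = 3.04743e-07.

S_3 ≈ 0.172552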